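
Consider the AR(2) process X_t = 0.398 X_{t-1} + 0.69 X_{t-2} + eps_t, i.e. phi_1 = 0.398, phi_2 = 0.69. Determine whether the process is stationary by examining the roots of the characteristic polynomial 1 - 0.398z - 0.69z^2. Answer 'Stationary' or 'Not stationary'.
\text{Not stationary}

The AR(p) characteristic polynomial is P(z) = 1 - 0.398z - 0.69z^2.
Stationarity requires all roots to lie outside the unit circle, i.e. |z| > 1 for every root.
Set 1 + (-0.398) z + (-0.69) z^2 = 0, i.e. a z^2 + b z + c = 0 with a = -0.69, b = -0.398, c = 1.
Discriminant D = b^2 - 4ac = (-0.398)^2 - 4*(-0.69)*1 = 0.158404 - (-2.76) = 2.918404.
D >= 0, so the roots are real: z = (-b +/- sqrt(D)) / (2a) = (0.398 +/- 1.708334) / (-1.38).
  z_1 = (0.398 + 1.708334) / (-1.38) = -1.5263,   |z_1| = 1.5263.
  z_2 = (0.398 - 1.708334) / (-1.38) = 0.9495,   |z_2| = 0.9495.
Moduli of all roots: 1.5263, 0.9495.
All moduli strictly greater than 1? No.
Verdict: Not stationary.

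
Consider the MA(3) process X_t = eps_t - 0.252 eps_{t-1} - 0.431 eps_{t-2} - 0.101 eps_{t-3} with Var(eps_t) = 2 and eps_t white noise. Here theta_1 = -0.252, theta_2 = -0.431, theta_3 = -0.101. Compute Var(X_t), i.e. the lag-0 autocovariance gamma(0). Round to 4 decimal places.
\gamma(0) = 2.5189

For an MA(q) process X_t = eps_t + sum_i theta_i eps_{t-i} with
Var(eps_t) = sigma^2, the variance is
  gamma(0) = sigma^2 * (1 + sum_i theta_i^2).
  sum_i theta_i^2 = (-0.252)^2 + (-0.431)^2 + (-0.101)^2 = 0.063504 + 0.185761 + 0.010201 = 0.259466.
  gamma(0) = 2 * (1 + 0.259466) = 2 * 1.259466 = 2.518932, which rounds to 2.5189.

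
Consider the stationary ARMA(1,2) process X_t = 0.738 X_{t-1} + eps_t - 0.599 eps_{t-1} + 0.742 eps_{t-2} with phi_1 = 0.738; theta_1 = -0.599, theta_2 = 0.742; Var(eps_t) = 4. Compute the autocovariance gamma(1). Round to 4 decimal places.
\gamma(1) = 5.6499

Multiply the model equation by X_{t-k} and take expectations. With theta_0 = psi_0 = 1 and psi_j the MA(infinity) weights, this gives
  gamma(k) - sum_i phi_i gamma(k-i) = c_k,
  c_k = sigma^2 * sum_{j=k..q} theta_j psi_{j-k}   (c_k = 0 for k > q),
using gamma(-m) = gamma(m).
psi-weights needed (psi_j = theta_j + sum_i phi_i psi_{j-i}):
  psi_1 = theta_1 + phi_1 = -0.599 + (0.738) = 0.139
  psi_2 = theta_2 + phi_1 psi_1 = 0.742 + (0.738)(0.139) = 0.844582
Right-hand sides:
  c_0 = sigma^2 (1 + theta_1 psi_1 + theta_2 psi_2) = 4 * (1 + (-0.599)(0.139) + (0.742)(0.844582)) = 4 * 1.543419 = 6.173675
  c_1 = sigma^2 (theta_1 + theta_2 psi_1) = 4 * (-0.599 + (0.742)(0.139)) = -1.983448
  c_2 = sigma^2 theta_2 = 4 * (0.742) = 2.968
Equations for k = 0 and k = 1 (AR order 1):
  gamma(0) = phi_1 gamma(1) + c_0
  gamma(1) = phi_1 gamma(0) + c_1
Substituting the second into the first: gamma(0) (1 - phi_1^2) = c_0 + phi_1 c_1, so
  gamma(0) = (c_0 + phi_1 c_1) / (1 - phi_1^2) = (6.173675 + (0.738)(-1.983448)) / (1 - (0.738)^2) = 4.709891 / 0.455356 = 10.343315.
  gamma(1) = phi_1 gamma(0) + c_1 = (0.738)(10.343315) + (-1.983448) = 5.649919.
Therefore gamma(1) = 5.6499 (to 4 decimal places).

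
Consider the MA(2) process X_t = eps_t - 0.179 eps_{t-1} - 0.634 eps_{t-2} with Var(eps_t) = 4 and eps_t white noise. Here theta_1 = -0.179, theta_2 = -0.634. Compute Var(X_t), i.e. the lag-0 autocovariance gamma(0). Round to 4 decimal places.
\gamma(0) = 5.7360

For an MA(q) process X_t = eps_t + sum_i theta_i eps_{t-i} with
Var(eps_t) = sigma^2, the variance is
  gamma(0) = sigma^2 * (1 + sum_i theta_i^2).
  sum_i theta_i^2 = (-0.179)^2 + (-0.634)^2 = 0.032041 + 0.401956 = 0.433997.
  gamma(0) = 4 * (1 + 0.433997) = 4 * 1.433997 = 5.735988, which rounds to 5.7360.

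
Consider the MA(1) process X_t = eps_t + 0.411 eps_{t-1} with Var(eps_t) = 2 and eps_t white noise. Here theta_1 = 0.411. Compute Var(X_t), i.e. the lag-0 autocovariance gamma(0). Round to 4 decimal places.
\gamma(0) = 2.3378

For an MA(q) process X_t = eps_t + sum_i theta_i eps_{t-i} with
Var(eps_t) = sigma^2, the variance is
  gamma(0) = sigma^2 * (1 + sum_i theta_i^2).
  sum_i theta_i^2 = (0.411)^2 = 0.168921.
  gamma(0) = 2 * (1 + 0.168921) = 2 * 1.168921 = 2.337842, which rounds to 2.3378.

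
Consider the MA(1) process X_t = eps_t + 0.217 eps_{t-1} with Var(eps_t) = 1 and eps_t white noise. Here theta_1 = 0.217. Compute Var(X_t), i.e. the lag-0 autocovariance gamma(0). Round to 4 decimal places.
\gamma(0) = 1.0471

For an MA(q) process X_t = eps_t + sum_i theta_i eps_{t-i} with
Var(eps_t) = sigma^2, the variance is
  gamma(0) = sigma^2 * (1 + sum_i theta_i^2).
  sum_i theta_i^2 = (0.217)^2 = 0.047089.
  gamma(0) = 1 * (1 + 0.047089) = 1 * 1.047089 = 1.047089, which rounds to 1.0471.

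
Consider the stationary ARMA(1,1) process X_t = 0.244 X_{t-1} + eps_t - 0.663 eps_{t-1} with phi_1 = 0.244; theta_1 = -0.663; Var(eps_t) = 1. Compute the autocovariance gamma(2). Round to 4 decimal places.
\gamma(2) = -0.0911

Multiply the model equation by X_{t-k} and take expectations. With theta_0 = psi_0 = 1 and psi_j the MA(infinity) weights, this gives
  gamma(k) - sum_i phi_i gamma(k-i) = c_k,
  c_k = sigma^2 * sum_{j=k..q} theta_j psi_{j-k}   (c_k = 0 for k > q),
using gamma(-m) = gamma(m).
psi-weights needed (psi_j = theta_j + sum_i phi_i psi_{j-i}):
  psi_1 = theta_1 + phi_1 = -0.663 + (0.244) = -0.419
Right-hand sides:
  c_0 = sigma^2 (1 + theta_1 psi_1) = 1 * (1 + (-0.663)(-0.419)) = 1 * 1.277797 = 1.277797
  c_1 = sigma^2 theta_1 = 1 * (-0.663) = -0.663
  c_2 = 0
Equations for k = 0 and k = 1 (AR order 1):
  gamma(0) = phi_1 gamma(1) + c_0
  gamma(1) = phi_1 gamma(0) + c_1
Substituting the second into the first: gamma(0) (1 - phi_1^2) = c_0 + phi_1 c_1, so
  gamma(0) = (c_0 + phi_1 c_1) / (1 - phi_1^2) = (1.277797 + (0.244)(-0.663)) / (1 - (0.244)^2) = 1.116025 / 0.940464 = 1.186675.
  gamma(1) = phi_1 gamma(0) + c_1 = (0.244)(1.186675) + (-0.663) = -0.373451.
For k = 2 (> q): gamma(2) = phi_1 gamma(1) = (0.244)(-0.373451) = -0.091122.
Therefore gamma(2) = -0.0911 (to 4 decimal places).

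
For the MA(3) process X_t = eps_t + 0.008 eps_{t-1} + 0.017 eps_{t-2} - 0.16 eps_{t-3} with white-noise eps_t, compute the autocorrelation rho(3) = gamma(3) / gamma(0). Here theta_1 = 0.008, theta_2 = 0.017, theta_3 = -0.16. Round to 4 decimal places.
\rho(3) = -0.1560

For an MA(q) process with theta_0 = 1, the autocovariance is
  gamma(k) = sigma^2 * sum_{i=0..q-k} theta_i * theta_{i+k},
and rho(k) = gamma(k) / gamma(0). Sigma^2 cancels.
  numerator   = (1)*(-0.16) = -0.16.
  denominator = (1)^2 + (0.008)^2 + (0.017)^2 + (-0.16)^2 = 1.025953.
  rho(3) = -0.16 / 1.025953 = -0.1560.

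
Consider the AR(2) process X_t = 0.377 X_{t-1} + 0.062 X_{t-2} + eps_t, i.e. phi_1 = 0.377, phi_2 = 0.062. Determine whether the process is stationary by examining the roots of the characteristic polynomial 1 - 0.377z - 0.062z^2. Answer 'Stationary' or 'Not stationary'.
\text{Stationary}

The AR(p) characteristic polynomial is P(z) = 1 - 0.377z - 0.062z^2.
Stationarity requires all roots to lie outside the unit circle, i.e. |z| > 1 for every root.
Set 1 + (-0.377) z + (-0.062) z^2 = 0, i.e. a z^2 + b z + c = 0 with a = -0.062, b = -0.377, c = 1.
Discriminant D = b^2 - 4ac = (-0.377)^2 - 4*(-0.062)*1 = 0.142129 - (-0.248) = 0.390129.
D >= 0, so the roots are real: z = (-b +/- sqrt(D)) / (2a) = (0.377 +/- 0.624603) / (-0.124).
  z_1 = (0.377 + 0.624603) / (-0.124) = -8.0774,   |z_1| = 8.0774.
  z_2 = (0.377 - 0.624603) / (-0.124) = 1.9968,   |z_2| = 1.9968.
Moduli of all roots: 8.0774, 1.9968.
All moduli strictly greater than 1? Yes.
Verdict: Stationary.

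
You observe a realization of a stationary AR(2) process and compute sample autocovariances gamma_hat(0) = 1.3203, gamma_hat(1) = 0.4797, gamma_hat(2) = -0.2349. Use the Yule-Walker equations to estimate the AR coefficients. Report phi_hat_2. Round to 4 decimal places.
\hat\phi_{2} = -0.3571

The Yule-Walker equations for an AR(p) process read, in matrix form,
  Gamma_p phi = r_p,   with   (Gamma_p)_{ij} = gamma(|i - j|),
                       (r_p)_i = gamma(i),   i,j = 1..p.
Substitute the sample gammas (Toeplitz matrix and right-hand side of size 2):
  Gamma_p = [[1.3203, 0.4797], [0.4797, 1.3203]]
  r_p     = [0.4797, -0.2349]
Written out:
  1.3203 phi_1 + 0.4797 phi_2 = 0.4797
  0.4797 phi_1 + 1.3203 phi_2 = -0.2349
Solve by Cramer's rule:
  det = gamma(0)^2 - gamma(1)^2 = (1.3203)^2 - (0.4797)^2 = 1.74319209 - 0.23011209 = 1.51308
  phi_hat_1 = [gamma(1) gamma(0) - gamma(1) gamma(2)] / det = [(0.4797)(1.3203) - (0.4797)(-0.2349)] / 1.51308 = 0.74602944 / 1.51308 = 0.4931
  phi_hat_2 = [gamma(0) gamma(2) - gamma(1)^2] / det = [(1.3203)(-0.2349) - (0.4797)^2] / 1.51308 = -0.54025056 / 1.51308 = -0.3571
So phi_hat = [0.4931, -0.3571].
Therefore phi_hat_2 = -0.3571.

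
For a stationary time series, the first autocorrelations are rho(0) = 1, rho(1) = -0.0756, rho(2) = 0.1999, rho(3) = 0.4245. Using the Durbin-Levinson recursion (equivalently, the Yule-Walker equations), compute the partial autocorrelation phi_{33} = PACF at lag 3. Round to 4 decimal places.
\phi_{33} = 0.4720

The PACF at lag k is phi_{kk}, the last component of the solution
to the Yule-Walker system G_k phi = r_k where
  (G_k)_{ij} = rho(|i - j|), (r_k)_i = rho(i), i,j = 1..k.
Equivalently, Durbin-Levinson gives phi_{kk} iteratively:
  phi_{11} = rho(1)
  phi_{kk} = [rho(k) - sum_{j=1..k-1} phi_{k-1,j} rho(k-j)]
            / [1 - sum_{j=1..k-1} phi_{k-1,j} rho(j)],
  phi_{k,j} = phi_{k-1,j} - phi_{kk} phi_{k-1,k-j},  j = 1..k-1.
Step k = 1:
  phi_11 = rho(1) = -0.0756.
Step k = 2:
  phi_22 = [rho(2) - phi_11 rho(1)] / [1 - phi_11 rho(1)] = [0.1999 - (-0.0756)(-0.0756)] / [1 - (-0.0756)(-0.0756)]
         = 0.19418464 / 0.99428464 = 0.195301.
  Update: phi_21 = phi_11 - phi_22 phi_11 = -0.0756 - (0.195301)(-0.0756) = -0.060835.
Step k = 3:
  phi_33 = [rho(3) - phi_21 rho(2) - phi_22 rho(1)] / [1 - phi_21 rho(1) - phi_22 rho(2)]
    numerator   = 0.4245 - (-0.060835)(0.1999) - (0.195301)(-0.0756) = 0.45142571
    denominator = 1 - (-0.060835)(-0.0756) - (0.195301)(0.1999) = 0.95636021
  phi_33 = 0.45142571 / 0.95636021 = 0.472.
Therefore phi_{33} = 0.4720.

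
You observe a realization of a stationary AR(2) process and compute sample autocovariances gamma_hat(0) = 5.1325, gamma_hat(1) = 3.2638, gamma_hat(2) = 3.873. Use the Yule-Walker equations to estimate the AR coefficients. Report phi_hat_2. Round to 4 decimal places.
\hat\phi_{2} = 0.5880

The Yule-Walker equations for an AR(p) process read, in matrix form,
  Gamma_p phi = r_p,   with   (Gamma_p)_{ij} = gamma(|i - j|),
                       (r_p)_i = gamma(i),   i,j = 1..p.
Substitute the sample gammas (Toeplitz matrix and right-hand side of size 2):
  Gamma_p = [[5.1325, 3.2638], [3.2638, 5.1325]]
  r_p     = [3.2638, 3.873]
Written out:
  5.1325 phi_1 + 3.2638 phi_2 = 3.2638
  3.2638 phi_1 + 5.1325 phi_2 = 3.873
Solve by Cramer's rule:
  det = gamma(0)^2 - gamma(1)^2 = (5.1325)^2 - (3.2638)^2 = 26.34255625 - 10.65239044 = 15.69016581
  phi_hat_1 = [gamma(1) gamma(0) - gamma(1) gamma(2)] / det = [(3.2638)(5.1325) - (3.2638)(3.873)] / 15.69016581 = 4.1107561 / 15.69016581 = 0.262
  phi_hat_2 = [gamma(0) gamma(2) - gamma(1)^2] / det = [(5.1325)(3.873) - (3.2638)^2] / 15.69016581 = 9.22578206 / 15.69016581 = 0.588
So phi_hat = [0.2620, 0.5880].
Therefore phi_hat_2 = 0.5880.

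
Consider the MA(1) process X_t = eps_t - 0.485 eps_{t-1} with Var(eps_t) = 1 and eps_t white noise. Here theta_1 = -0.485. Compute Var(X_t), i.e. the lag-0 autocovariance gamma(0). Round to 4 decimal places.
\gamma(0) = 1.2352

For an MA(q) process X_t = eps_t + sum_i theta_i eps_{t-i} with
Var(eps_t) = sigma^2, the variance is
  gamma(0) = sigma^2 * (1 + sum_i theta_i^2).
  sum_i theta_i^2 = (-0.485)^2 = 0.235225.
  gamma(0) = 1 * (1 + 0.235225) = 1 * 1.235225 = 1.235225, which rounds to 1.2352.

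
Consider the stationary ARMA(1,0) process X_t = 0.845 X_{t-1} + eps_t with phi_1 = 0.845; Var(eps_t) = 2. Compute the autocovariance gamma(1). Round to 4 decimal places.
\gamma(1) = 5.9096

Multiply the model equation by X_{t-k} and take expectations. With theta_0 = psi_0 = 1 and psi_j the MA(infinity) weights, this gives
  gamma(k) - sum_i phi_i gamma(k-i) = c_k,
  c_k = sigma^2 * sum_{j=k..q} theta_j psi_{j-k}   (c_k = 0 for k > q),
using gamma(-m) = gamma(m).
Pure AR (q = 0): c_0 = sigma^2 = 2, c_k = 0 for k >= 1.
Equations for k = 0 and k = 1 (AR order 1):
  gamma(0) = phi_1 gamma(1) + c_0
  gamma(1) = phi_1 gamma(0) + c_1
Substituting the second into the first: gamma(0) (1 - phi_1^2) = c_0 + phi_1 c_1, so
  gamma(0) = c_0 / (1 - phi_1^2) = 2 / (1 - (0.845)^2) = 2 / 0.285975 = 6.993618.
  gamma(1) = phi_1 gamma(0) = (0.845)(6.993618) = 5.909607.
Therefore gamma(1) = 5.9096 (to 4 decimal places).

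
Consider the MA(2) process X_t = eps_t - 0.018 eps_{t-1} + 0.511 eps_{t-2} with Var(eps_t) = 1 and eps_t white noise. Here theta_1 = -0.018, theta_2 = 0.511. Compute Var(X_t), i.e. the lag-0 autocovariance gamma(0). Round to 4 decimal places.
\gamma(0) = 1.2614

For an MA(q) process X_t = eps_t + sum_i theta_i eps_{t-i} with
Var(eps_t) = sigma^2, the variance is
  gamma(0) = sigma^2 * (1 + sum_i theta_i^2).
  sum_i theta_i^2 = (-0.018)^2 + (0.511)^2 = 0.000324 + 0.261121 = 0.261445.
  gamma(0) = 1 * (1 + 0.261445) = 1 * 1.261445 = 1.261445, which rounds to 1.2614.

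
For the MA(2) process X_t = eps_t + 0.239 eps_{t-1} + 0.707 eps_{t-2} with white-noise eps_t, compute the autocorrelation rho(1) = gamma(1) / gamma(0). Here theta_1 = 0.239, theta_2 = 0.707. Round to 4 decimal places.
\rho(1) = 0.2620

For an MA(q) process with theta_0 = 1, the autocovariance is
  gamma(k) = sigma^2 * sum_{i=0..q-k} theta_i * theta_{i+k},
and rho(k) = gamma(k) / gamma(0). Sigma^2 cancels.
  numerator   = (1)*(0.239) + (0.239)*(0.707) = 0.407973.
  denominator = (1)^2 + (0.239)^2 + (0.707)^2 = 1.55697.
  rho(1) = 0.407973 / 1.55697 = 0.2620.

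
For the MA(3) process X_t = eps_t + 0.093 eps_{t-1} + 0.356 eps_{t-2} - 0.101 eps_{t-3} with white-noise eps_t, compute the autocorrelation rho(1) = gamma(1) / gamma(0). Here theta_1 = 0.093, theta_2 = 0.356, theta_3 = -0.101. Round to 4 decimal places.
\rho(1) = 0.0787

For an MA(q) process with theta_0 = 1, the autocovariance is
  gamma(k) = sigma^2 * sum_{i=0..q-k} theta_i * theta_{i+k},
and rho(k) = gamma(k) / gamma(0). Sigma^2 cancels.
  numerator   = (1)*(0.093) + (0.093)*(0.356) + (0.356)*(-0.101) = 0.090152.
  denominator = (1)^2 + (0.093)^2 + (0.356)^2 + (-0.101)^2 = 1.145586.
  rho(1) = 0.090152 / 1.145586 = 0.0787.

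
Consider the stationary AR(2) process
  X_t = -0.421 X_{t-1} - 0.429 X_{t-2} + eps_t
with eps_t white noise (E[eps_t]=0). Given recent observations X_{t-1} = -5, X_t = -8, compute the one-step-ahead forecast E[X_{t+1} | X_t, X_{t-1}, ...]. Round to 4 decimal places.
E[X_{t+1} \mid \mathcal F_t] = 5.5130

For an AR(p) model X_t = c + sum_i phi_i X_{t-i} + eps_t, the
one-step-ahead conditional mean is
  E[X_{t+1} | X_t, ...] = c + sum_i phi_i X_{t+1-i}.
Substitute known values:
  E[X_{t+1} | ...] = (-0.421) * (-8) + (-0.429) * (-5)
                   = 5.5130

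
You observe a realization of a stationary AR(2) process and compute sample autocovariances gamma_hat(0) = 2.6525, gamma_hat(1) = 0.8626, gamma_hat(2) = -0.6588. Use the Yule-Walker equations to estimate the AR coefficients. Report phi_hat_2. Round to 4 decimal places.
\hat\phi_{2} = -0.3960

The Yule-Walker equations for an AR(p) process read, in matrix form,
  Gamma_p phi = r_p,   with   (Gamma_p)_{ij} = gamma(|i - j|),
                       (r_p)_i = gamma(i),   i,j = 1..p.
Substitute the sample gammas (Toeplitz matrix and right-hand side of size 2):
  Gamma_p = [[2.6525, 0.8626], [0.8626, 2.6525]]
  r_p     = [0.8626, -0.6588]
Written out:
  2.6525 phi_1 + 0.8626 phi_2 = 0.8626
  0.8626 phi_1 + 2.6525 phi_2 = -0.6588
Solve by Cramer's rule:
  det = gamma(0)^2 - gamma(1)^2 = (2.6525)^2 - (0.8626)^2 = 7.03575625 - 0.74407876 = 6.29167749
  phi_hat_1 = [gamma(1) gamma(0) - gamma(1) gamma(2)] / det = [(0.8626)(2.6525) - (0.8626)(-0.6588)] / 6.29167749 = 2.85632738 / 6.29167749 = 0.454
  phi_hat_2 = [gamma(0) gamma(2) - gamma(1)^2] / det = [(2.6525)(-0.6588) - (0.8626)^2] / 6.29167749 = -2.49154576 / 6.29167749 = -0.396
So phi_hat = [0.4540, -0.3960].
Therefore phi_hat_2 = -0.3960.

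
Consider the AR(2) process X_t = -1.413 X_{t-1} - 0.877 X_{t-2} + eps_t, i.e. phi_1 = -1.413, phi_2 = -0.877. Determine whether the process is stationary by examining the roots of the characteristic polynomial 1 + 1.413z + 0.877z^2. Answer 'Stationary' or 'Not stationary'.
\text{Stationary}

The AR(p) characteristic polynomial is P(z) = 1 + 1.413z + 0.877z^2.
Stationarity requires all roots to lie outside the unit circle, i.e. |z| > 1 for every root.
Set 1 + (1.413) z + (0.877) z^2 = 0, i.e. a z^2 + b z + c = 0 with a = 0.877, b = 1.413, c = 1.
Discriminant D = b^2 - 4ac = (1.413)^2 - 4*(0.877)*1 = 1.996569 - (3.508) = -1.511431.
D < 0, so the roots are the complex-conjugate pair z = (-b +/- i sqrt(-D)) / (2a) = -0.8056 +/- 0.7009i.
For a conjugate pair |z|^2 = z * conj(z) = (product of roots) = c/a = 1/(0.877) = 1.140251, so |z| = sqrt(1.140251) = 1.0678 for both roots.
Moduli of all roots: 1.0678, 1.0678.
All moduli strictly greater than 1? Yes.
Verdict: Stationary.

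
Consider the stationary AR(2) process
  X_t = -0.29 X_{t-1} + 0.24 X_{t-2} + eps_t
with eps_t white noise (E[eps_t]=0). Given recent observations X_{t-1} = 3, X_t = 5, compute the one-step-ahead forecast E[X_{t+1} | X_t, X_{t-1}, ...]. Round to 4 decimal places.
E[X_{t+1} \mid \mathcal F_t] = -0.7300

For an AR(p) model X_t = c + sum_i phi_i X_{t-i} + eps_t, the
one-step-ahead conditional mean is
  E[X_{t+1} | X_t, ...] = c + sum_i phi_i X_{t+1-i}.
Substitute known values:
  E[X_{t+1} | ...] = (-0.29) * (5) + (0.24) * (3)
                   = -0.7300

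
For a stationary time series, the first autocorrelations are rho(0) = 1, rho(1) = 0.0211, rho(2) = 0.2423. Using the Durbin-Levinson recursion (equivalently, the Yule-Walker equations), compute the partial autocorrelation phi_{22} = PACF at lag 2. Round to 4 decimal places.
\phi_{22} = 0.2420

The PACF at lag k is phi_{kk}, the last component of the solution
to the Yule-Walker system G_k phi = r_k where
  (G_k)_{ij} = rho(|i - j|), (r_k)_i = rho(i), i,j = 1..k.
Equivalently, Durbin-Levinson gives phi_{kk} iteratively:
  phi_{11} = rho(1)
  phi_{kk} = [rho(k) - sum_{j=1..k-1} phi_{k-1,j} rho(k-j)]
            / [1 - sum_{j=1..k-1} phi_{k-1,j} rho(j)],
  phi_{k,j} = phi_{k-1,j} - phi_{kk} phi_{k-1,k-j},  j = 1..k-1.
Step k = 1:
  phi_11 = rho(1) = 0.0211.
Step k = 2:
  phi_22 = [rho(2) - phi_11 rho(1)] / [1 - phi_11 rho(1)] = [0.2423 - (0.0211)(0.0211)] / [1 - (0.0211)(0.0211)]
         = 0.24185479 / 0.99955479 = 0.242.
Therefore phi_{22} = 0.2420.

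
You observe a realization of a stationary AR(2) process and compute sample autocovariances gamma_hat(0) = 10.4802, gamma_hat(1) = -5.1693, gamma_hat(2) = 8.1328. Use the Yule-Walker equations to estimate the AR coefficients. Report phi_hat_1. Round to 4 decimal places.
\hat\phi_{1} = -0.1460

The Yule-Walker equations for an AR(p) process read, in matrix form,
  Gamma_p phi = r_p,   with   (Gamma_p)_{ij} = gamma(|i - j|),
                       (r_p)_i = gamma(i),   i,j = 1..p.
Substitute the sample gammas (Toeplitz matrix and right-hand side of size 2):
  Gamma_p = [[10.4802, -5.1693], [-5.1693, 10.4802]]
  r_p     = [-5.1693, 8.1328]
Written out:
  10.4802 phi_1 - 5.1693 phi_2 = -5.1693
  -5.1693 phi_1 + 10.4802 phi_2 = 8.1328
Solve by Cramer's rule:
  det = gamma(0)^2 - gamma(1)^2 = (10.4802)^2 - (-5.1693)^2 = 109.83459204 - 26.72166249 = 83.11292955
  phi_hat_1 = [gamma(1) gamma(0) - gamma(1) gamma(2)] / det = [(-5.1693)(10.4802) - (-5.1693)(8.1328)] / 83.11292955 = -12.13441482 / 83.11292955 = -0.146
  phi_hat_2 = [gamma(0) gamma(2) - gamma(1)^2] / det = [(10.4802)(8.1328) - (-5.1693)^2] / 83.11292955 = 58.51170807 / 83.11292955 = 0.704
So phi_hat = [-0.1460, 0.7040].
Therefore phi_hat_1 = -0.1460.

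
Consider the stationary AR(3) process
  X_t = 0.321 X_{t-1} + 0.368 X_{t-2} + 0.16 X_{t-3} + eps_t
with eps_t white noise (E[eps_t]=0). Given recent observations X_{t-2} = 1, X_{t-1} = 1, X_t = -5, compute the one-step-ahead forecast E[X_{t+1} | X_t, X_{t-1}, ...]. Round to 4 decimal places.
E[X_{t+1} \mid \mathcal F_t] = -1.0770

For an AR(p) model X_t = c + sum_i phi_i X_{t-i} + eps_t, the
one-step-ahead conditional mean is
  E[X_{t+1} | X_t, ...] = c + sum_i phi_i X_{t+1-i}.
Substitute known values:
  E[X_{t+1} | ...] = (0.321) * (-5) + (0.368) * (1) + (0.16) * (1)
                   = -1.0770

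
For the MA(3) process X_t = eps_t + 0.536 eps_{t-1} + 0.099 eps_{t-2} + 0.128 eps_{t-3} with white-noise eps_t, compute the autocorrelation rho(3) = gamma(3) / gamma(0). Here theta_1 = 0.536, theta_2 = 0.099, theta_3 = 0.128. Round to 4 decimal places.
\rho(3) = 0.0975

For an MA(q) process with theta_0 = 1, the autocovariance is
  gamma(k) = sigma^2 * sum_{i=0..q-k} theta_i * theta_{i+k},
and rho(k) = gamma(k) / gamma(0). Sigma^2 cancels.
  numerator   = (1)*(0.128) = 0.128.
  denominator = (1)^2 + (0.536)^2 + (0.099)^2 + (0.128)^2 = 1.313481.
  rho(3) = 0.128 / 1.313481 = 0.0975.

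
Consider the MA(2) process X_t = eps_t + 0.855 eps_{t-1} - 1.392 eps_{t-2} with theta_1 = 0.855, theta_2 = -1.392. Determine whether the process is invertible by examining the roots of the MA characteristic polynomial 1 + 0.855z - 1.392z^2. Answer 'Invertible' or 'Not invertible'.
\text{Not invertible}

The MA(q) characteristic polynomial is P(z) = 1 + 0.855z - 1.392z^2.
Invertibility requires all roots to lie outside the unit circle, i.e. |z| > 1 for every root.
Set 1 + (0.855) z + (-1.392) z^2 = 0, i.e. a z^2 + b z + c = 0 with a = -1.392, b = 0.855, c = 1.
Discriminant D = b^2 - 4ac = (0.855)^2 - 4*(-1.392)*1 = 0.731025 - (-5.568) = 6.299025.
D >= 0, so the roots are real: z = (-b +/- sqrt(D)) / (2a) = (-0.855 +/- 2.509786) / (-2.784).
  z_1 = (-0.855 + 2.509786) / (-2.784) = -0.5944,   |z_1| = 0.5944.
  z_2 = (-0.855 - 2.509786) / (-2.784) = 1.2086,   |z_2| = 1.2086.
Moduli of all roots: 0.5944, 1.2086.
All moduli strictly greater than 1? No.
Verdict: Not invertible.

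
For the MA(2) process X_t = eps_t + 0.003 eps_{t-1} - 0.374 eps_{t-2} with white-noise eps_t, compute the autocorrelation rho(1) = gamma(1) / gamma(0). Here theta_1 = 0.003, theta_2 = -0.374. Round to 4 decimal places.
\rho(1) = 0.0016

For an MA(q) process with theta_0 = 1, the autocovariance is
  gamma(k) = sigma^2 * sum_{i=0..q-k} theta_i * theta_{i+k},
and rho(k) = gamma(k) / gamma(0). Sigma^2 cancels.
  numerator   = (1)*(0.003) + (0.003)*(-0.374) = 0.001878.
  denominator = (1)^2 + (0.003)^2 + (-0.374)^2 = 1.139885.
  rho(1) = 0.001878 / 1.139885 = 0.0016.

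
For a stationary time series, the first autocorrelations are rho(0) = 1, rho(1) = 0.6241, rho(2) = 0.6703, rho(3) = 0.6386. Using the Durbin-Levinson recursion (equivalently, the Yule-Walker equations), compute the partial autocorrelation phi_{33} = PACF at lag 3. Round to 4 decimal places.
\phi_{33} = 0.2610

The PACF at lag k is phi_{kk}, the last component of the solution
to the Yule-Walker system G_k phi = r_k where
  (G_k)_{ij} = rho(|i - j|), (r_k)_i = rho(i), i,j = 1..k.
Equivalently, Durbin-Levinson gives phi_{kk} iteratively:
  phi_{11} = rho(1)
  phi_{kk} = [rho(k) - sum_{j=1..k-1} phi_{k-1,j} rho(k-j)]
            / [1 - sum_{j=1..k-1} phi_{k-1,j} rho(j)],
  phi_{k,j} = phi_{k-1,j} - phi_{kk} phi_{k-1,k-j},  j = 1..k-1.
Step k = 1:
  phi_11 = rho(1) = 0.6241.
Step k = 2:
  phi_22 = [rho(2) - phi_11 rho(1)] / [1 - phi_11 rho(1)] = [0.6703 - (0.6241)(0.6241)] / [1 - (0.6241)(0.6241)]
         = 0.28079919 / 0.61049919 = 0.45995.
  Update: phi_21 = phi_11 - phi_22 phi_11 = 0.6241 - (0.45995)(0.6241) = 0.337045.
Step k = 3:
  phi_33 = [rho(3) - phi_21 rho(2) - phi_22 rho(1)] / [1 - phi_21 rho(1) - phi_22 rho(2)]
    numerator   = 0.6386 - (0.337045)(0.6703) - (0.45995)(0.6241) = 0.12562377
    denominator = 1 - (0.337045)(0.6241) - (0.45995)(0.6703) = 0.48134556
  phi_33 = 0.12562377 / 0.48134556 = 0.261.
Therefore phi_{33} = 0.2610.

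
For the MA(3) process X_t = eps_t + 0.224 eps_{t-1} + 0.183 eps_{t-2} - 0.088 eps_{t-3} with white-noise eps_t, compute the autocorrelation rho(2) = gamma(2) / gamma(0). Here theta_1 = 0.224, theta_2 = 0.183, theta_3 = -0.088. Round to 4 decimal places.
\rho(2) = 0.1496

For an MA(q) process with theta_0 = 1, the autocovariance is
  gamma(k) = sigma^2 * sum_{i=0..q-k} theta_i * theta_{i+k},
and rho(k) = gamma(k) / gamma(0). Sigma^2 cancels.
  numerator   = (1)*(0.183) + (0.224)*(-0.088) = 0.163288.
  denominator = (1)^2 + (0.224)^2 + (0.183)^2 + (-0.088)^2 = 1.091409.
  rho(2) = 0.163288 / 1.091409 = 0.1496.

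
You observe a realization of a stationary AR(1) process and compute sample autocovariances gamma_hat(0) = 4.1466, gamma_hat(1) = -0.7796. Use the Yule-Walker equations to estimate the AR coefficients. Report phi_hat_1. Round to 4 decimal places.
\hat\phi_{1} = -0.1880

The Yule-Walker equations for an AR(p) process read, in matrix form,
  Gamma_p phi = r_p,   with   (Gamma_p)_{ij} = gamma(|i - j|),
                       (r_p)_i = gamma(i),   i,j = 1..p.
Substitute the sample gammas (Toeplitz matrix and right-hand side of size 1):
  Gamma_p = [[4.1466]]
  r_p     = [-0.7796]
With p = 1 this is the single equation gamma(0) phi_1 = gamma(1):
  phi_hat_1 = gamma(1) / gamma(0) = -0.7796 / 4.1466 = -0.1880.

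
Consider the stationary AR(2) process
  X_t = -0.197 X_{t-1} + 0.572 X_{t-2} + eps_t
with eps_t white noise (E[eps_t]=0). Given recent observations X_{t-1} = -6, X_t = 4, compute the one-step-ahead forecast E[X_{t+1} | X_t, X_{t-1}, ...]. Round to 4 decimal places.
E[X_{t+1} \mid \mathcal F_t] = -4.2200

For an AR(p) model X_t = c + sum_i phi_i X_{t-i} + eps_t, the
one-step-ahead conditional mean is
  E[X_{t+1} | X_t, ...] = c + sum_i phi_i X_{t+1-i}.
Substitute known values:
  E[X_{t+1} | ...] = (-0.197) * (4) + (0.572) * (-6)
                   = -4.2200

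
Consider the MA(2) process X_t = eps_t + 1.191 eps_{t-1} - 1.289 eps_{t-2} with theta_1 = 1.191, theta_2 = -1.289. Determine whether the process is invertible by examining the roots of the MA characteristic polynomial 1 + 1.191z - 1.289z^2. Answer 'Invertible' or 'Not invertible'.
\text{Not invertible}

The MA(q) characteristic polynomial is P(z) = 1 + 1.191z - 1.289z^2.
Invertibility requires all roots to lie outside the unit circle, i.e. |z| > 1 for every root.
Set 1 + (1.191) z + (-1.289) z^2 = 0, i.e. a z^2 + b z + c = 0 with a = -1.289, b = 1.191, c = 1.
Discriminant D = b^2 - 4ac = (1.191)^2 - 4*(-1.289)*1 = 1.418481 - (-5.156) = 6.574481.
D >= 0, so the roots are real: z = (-b +/- sqrt(D)) / (2a) = (-1.191 +/- 2.564075) / (-2.578).
  z_1 = (-1.191 + 2.564075) / (-2.578) = -0.5326,   |z_1| = 0.5326.
  z_2 = (-1.191 - 2.564075) / (-2.578) = 1.4566,   |z_2| = 1.4566.
Moduli of all roots: 0.5326, 1.4566.
All moduli strictly greater than 1? No.
Verdict: Not invertible.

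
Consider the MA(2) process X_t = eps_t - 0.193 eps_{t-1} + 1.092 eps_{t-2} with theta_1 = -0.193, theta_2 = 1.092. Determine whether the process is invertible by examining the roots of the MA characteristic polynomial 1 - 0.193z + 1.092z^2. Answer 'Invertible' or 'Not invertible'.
\text{Not invertible}

The MA(q) characteristic polynomial is P(z) = 1 - 0.193z + 1.092z^2.
Invertibility requires all roots to lie outside the unit circle, i.e. |z| > 1 for every root.
Set 1 + (-0.193) z + (1.092) z^2 = 0, i.e. a z^2 + b z + c = 0 with a = 1.092, b = -0.193, c = 1.
Discriminant D = b^2 - 4ac = (-0.193)^2 - 4*(1.092)*1 = 0.037249 - (4.368) = -4.330751.
D < 0, so the roots are the complex-conjugate pair z = (-b +/- i sqrt(-D)) / (2a) = 0.0884 +/- 0.9529i.
For a conjugate pair |z|^2 = z * conj(z) = (product of roots) = c/a = 1/(1.092) = 0.915751, so |z| = sqrt(0.915751) = 0.9569 for both roots.
Moduli of all roots: 0.9569, 0.9569.
All moduli strictly greater than 1? No.
Verdict: Not invertible.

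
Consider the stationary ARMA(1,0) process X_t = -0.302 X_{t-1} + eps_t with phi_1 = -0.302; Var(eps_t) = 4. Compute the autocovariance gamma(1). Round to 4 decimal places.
\gamma(1) = -1.3292

Multiply the model equation by X_{t-k} and take expectations. With theta_0 = psi_0 = 1 and psi_j the MA(infinity) weights, this gives
  gamma(k) - sum_i phi_i gamma(k-i) = c_k,
  c_k = sigma^2 * sum_{j=k..q} theta_j psi_{j-k}   (c_k = 0 for k > q),
using gamma(-m) = gamma(m).
Pure AR (q = 0): c_0 = sigma^2 = 4, c_k = 0 for k >= 1.
Equations for k = 0 and k = 1 (AR order 1):
  gamma(0) = phi_1 gamma(1) + c_0
  gamma(1) = phi_1 gamma(0) + c_1
Substituting the second into the first: gamma(0) (1 - phi_1^2) = c_0 + phi_1 c_1, so
  gamma(0) = c_0 / (1 - phi_1^2) = 4 / (1 - (-0.302)^2) = 4 / 0.908796 = 4.401428.
  gamma(1) = phi_1 gamma(0) = (-0.302)(4.401428) = -1.329231.
Therefore gamma(1) = -1.3292 (to 4 decimal places).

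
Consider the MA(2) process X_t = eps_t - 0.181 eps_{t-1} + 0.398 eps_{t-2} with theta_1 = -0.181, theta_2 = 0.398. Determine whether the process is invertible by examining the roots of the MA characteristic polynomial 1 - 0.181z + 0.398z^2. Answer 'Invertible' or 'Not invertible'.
\text{Invertible}

The MA(q) characteristic polynomial is P(z) = 1 - 0.181z + 0.398z^2.
Invertibility requires all roots to lie outside the unit circle, i.e. |z| > 1 for every root.
Set 1 + (-0.181) z + (0.398) z^2 = 0, i.e. a z^2 + b z + c = 0 with a = 0.398, b = -0.181, c = 1.
Discriminant D = b^2 - 4ac = (-0.181)^2 - 4*(0.398)*1 = 0.032761 - (1.592) = -1.559239.
D < 0, so the roots are the complex-conjugate pair z = (-b +/- i sqrt(-D)) / (2a) = 0.2274 +/- 1.5687i.
For a conjugate pair |z|^2 = z * conj(z) = (product of roots) = c/a = 1/(0.398) = 2.512563, so |z| = sqrt(2.512563) = 1.5851 for both roots.
Moduli of all roots: 1.5851, 1.5851.
All moduli strictly greater than 1? Yes.
Verdict: Invertible.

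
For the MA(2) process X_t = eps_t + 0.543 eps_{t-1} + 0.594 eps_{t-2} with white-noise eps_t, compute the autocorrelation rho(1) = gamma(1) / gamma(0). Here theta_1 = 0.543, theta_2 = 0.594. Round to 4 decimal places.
\rho(1) = 0.5253

For an MA(q) process with theta_0 = 1, the autocovariance is
  gamma(k) = sigma^2 * sum_{i=0..q-k} theta_i * theta_{i+k},
and rho(k) = gamma(k) / gamma(0). Sigma^2 cancels.
  numerator   = (1)*(0.543) + (0.543)*(0.594) = 0.865542.
  denominator = (1)^2 + (0.543)^2 + (0.594)^2 = 1.647685.
  rho(1) = 0.865542 / 1.647685 = 0.5253.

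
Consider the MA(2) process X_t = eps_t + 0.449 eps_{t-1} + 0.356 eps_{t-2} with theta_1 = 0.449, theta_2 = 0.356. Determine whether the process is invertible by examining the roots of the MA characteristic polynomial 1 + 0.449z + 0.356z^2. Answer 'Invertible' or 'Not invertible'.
\text{Invertible}

The MA(q) characteristic polynomial is P(z) = 1 + 0.449z + 0.356z^2.
Invertibility requires all roots to lie outside the unit circle, i.e. |z| > 1 for every root.
Set 1 + (0.449) z + (0.356) z^2 = 0, i.e. a z^2 + b z + c = 0 with a = 0.356, b = 0.449, c = 1.
Discriminant D = b^2 - 4ac = (0.449)^2 - 4*(0.356)*1 = 0.201601 - (1.424) = -1.222399.
D < 0, so the roots are the complex-conjugate pair z = (-b +/- i sqrt(-D)) / (2a) = -0.6306 +/- 1.5528i.
For a conjugate pair |z|^2 = z * conj(z) = (product of roots) = c/a = 1/(0.356) = 2.808989, so |z| = sqrt(2.808989) = 1.676 for both roots.
Moduli of all roots: 1.6760, 1.6760.
All moduli strictly greater than 1? Yes.
Verdict: Invertible.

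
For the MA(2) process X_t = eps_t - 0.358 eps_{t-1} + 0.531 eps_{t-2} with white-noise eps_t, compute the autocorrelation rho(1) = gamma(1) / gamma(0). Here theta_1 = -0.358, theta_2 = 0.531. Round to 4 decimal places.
\rho(1) = -0.3887

For an MA(q) process with theta_0 = 1, the autocovariance is
  gamma(k) = sigma^2 * sum_{i=0..q-k} theta_i * theta_{i+k},
and rho(k) = gamma(k) / gamma(0). Sigma^2 cancels.
  numerator   = (1)*(-0.358) + (-0.358)*(0.531) = -0.548098.
  denominator = (1)^2 + (-0.358)^2 + (0.531)^2 = 1.410125.
  rho(1) = -0.548098 / 1.410125 = -0.3887.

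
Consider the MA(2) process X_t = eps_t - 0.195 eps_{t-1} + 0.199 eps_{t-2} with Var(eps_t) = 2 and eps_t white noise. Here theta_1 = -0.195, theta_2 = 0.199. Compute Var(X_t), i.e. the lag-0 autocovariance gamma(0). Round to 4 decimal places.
\gamma(0) = 2.1553

For an MA(q) process X_t = eps_t + sum_i theta_i eps_{t-i} with
Var(eps_t) = sigma^2, the variance is
  gamma(0) = sigma^2 * (1 + sum_i theta_i^2).
  sum_i theta_i^2 = (-0.195)^2 + (0.199)^2 = 0.038025 + 0.039601 = 0.077626.
  gamma(0) = 2 * (1 + 0.077626) = 2 * 1.077626 = 2.155252, which rounds to 2.1553.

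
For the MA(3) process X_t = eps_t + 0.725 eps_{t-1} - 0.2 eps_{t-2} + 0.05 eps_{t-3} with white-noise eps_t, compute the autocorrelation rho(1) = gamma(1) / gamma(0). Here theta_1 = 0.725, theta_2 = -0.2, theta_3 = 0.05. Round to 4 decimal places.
\rho(1) = 0.3635

For an MA(q) process with theta_0 = 1, the autocovariance is
  gamma(k) = sigma^2 * sum_{i=0..q-k} theta_i * theta_{i+k},
and rho(k) = gamma(k) / gamma(0). Sigma^2 cancels.
  numerator   = (1)*(0.725) + (0.725)*(-0.2) + (-0.2)*(0.05) = 0.57.
  denominator = (1)^2 + (0.725)^2 + (-0.2)^2 + (0.05)^2 = 1.568125.
  rho(1) = 0.57 / 1.568125 = 0.3635.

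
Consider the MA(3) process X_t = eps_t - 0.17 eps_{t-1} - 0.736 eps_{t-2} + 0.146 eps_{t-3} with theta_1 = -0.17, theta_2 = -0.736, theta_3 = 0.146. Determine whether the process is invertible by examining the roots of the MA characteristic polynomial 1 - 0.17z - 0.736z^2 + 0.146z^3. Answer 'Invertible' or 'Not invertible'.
\text{Invertible}

The MA(q) characteristic polynomial is P(z) = 1 - 0.17z - 0.736z^2 + 0.146z^3.
Invertibility requires all roots to lie outside the unit circle, i.e. |z| > 1 for every root.
Degree 3: look for a simple real root z0 first, then factor out (1 - z/z0) and solve the remaining quadratic.
Testing z0 = 5: P(5) = 1 + (-0.17)(5) + (-0.736)(5)^2 + (0.146)(5)^3
  = 1 + (-0.85) + (-18.4) + (18.25) = 0.  So z_0 = 5 is a root, |z_0| = 5.
Divide out the factor (1 - 0.2 z) = (1 - z/z0) (since 1/z0 = 0.2):
  P(z) = (1 - 0.2 z)(1 + (0.03) z + (-0.73) z^2)
  [check: z-coef 0.03 - (0.2) = -0.17; z^2-coef -0.73 - (0.2)(0.03) = -0.736; z^3-coef -(0.2)(-0.73) = 0.146.]
Remaining roots from the quadratic factor 1 + (0.03) z + (-0.73) z^2:
  Set 1 + (0.03) z + (-0.73) z^2 = 0, i.e. a z^2 + b z + c = 0 with a = -0.73, b = 0.03, c = 1.
  Discriminant D = b^2 - 4ac = (0.03)^2 - 4*(-0.73)*1 = 0.0009 - (-2.92) = 2.9209.
  D >= 0, so the roots are real: z = (-b +/- sqrt(D)) / (2a) = (-0.03 +/- 1.709064) / (-1.46).
    z_1 = (-0.03 + 1.709064) / (-1.46) = -1.15,   |z_1| = 1.15.
    z_2 = (-0.03 - 1.709064) / (-1.46) = 1.1911,   |z_2| = 1.1911.
Moduli of all roots: 5.0000, 1.1500, 1.1911.
All moduli strictly greater than 1? Yes.
Verdict: Invertible.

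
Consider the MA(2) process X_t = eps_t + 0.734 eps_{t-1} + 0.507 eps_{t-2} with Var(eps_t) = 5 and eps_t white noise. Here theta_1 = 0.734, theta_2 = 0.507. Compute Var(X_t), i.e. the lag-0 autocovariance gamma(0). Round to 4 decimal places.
\gamma(0) = 8.9790

For an MA(q) process X_t = eps_t + sum_i theta_i eps_{t-i} with
Var(eps_t) = sigma^2, the variance is
  gamma(0) = sigma^2 * (1 + sum_i theta_i^2).
  sum_i theta_i^2 = (0.734)^2 + (0.507)^2 = 0.538756 + 0.257049 = 0.795805.
  gamma(0) = 5 * (1 + 0.795805) = 5 * 1.795805 = 8.979025, which rounds to 8.9790.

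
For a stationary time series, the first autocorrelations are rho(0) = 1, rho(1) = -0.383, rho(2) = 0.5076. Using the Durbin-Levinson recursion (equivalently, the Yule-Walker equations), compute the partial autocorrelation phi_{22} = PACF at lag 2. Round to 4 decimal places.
\phi_{22} = 0.4230

The PACF at lag k is phi_{kk}, the last component of the solution
to the Yule-Walker system G_k phi = r_k where
  (G_k)_{ij} = rho(|i - j|), (r_k)_i = rho(i), i,j = 1..k.
Equivalently, Durbin-Levinson gives phi_{kk} iteratively:
  phi_{11} = rho(1)
  phi_{kk} = [rho(k) - sum_{j=1..k-1} phi_{k-1,j} rho(k-j)]
            / [1 - sum_{j=1..k-1} phi_{k-1,j} rho(j)],
  phi_{k,j} = phi_{k-1,j} - phi_{kk} phi_{k-1,k-j},  j = 1..k-1.
Step k = 1:
  phi_11 = rho(1) = -0.383.
Step k = 2:
  phi_22 = [rho(2) - phi_11 rho(1)] / [1 - phi_11 rho(1)] = [0.5076 - (-0.383)(-0.383)] / [1 - (-0.383)(-0.383)]
         = 0.360911 / 0.853311 = 0.423.
Therefore phi_{22} = 0.4230.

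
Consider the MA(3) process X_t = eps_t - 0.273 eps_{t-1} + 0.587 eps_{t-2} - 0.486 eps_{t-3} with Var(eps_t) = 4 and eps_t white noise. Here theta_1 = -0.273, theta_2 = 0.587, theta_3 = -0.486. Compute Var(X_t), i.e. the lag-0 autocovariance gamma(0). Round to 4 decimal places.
\gamma(0) = 6.6212

For an MA(q) process X_t = eps_t + sum_i theta_i eps_{t-i} with
Var(eps_t) = sigma^2, the variance is
  gamma(0) = sigma^2 * (1 + sum_i theta_i^2).
  sum_i theta_i^2 = (-0.273)^2 + (0.587)^2 + (-0.486)^2 = 0.074529 + 0.344569 + 0.236196 = 0.655294.
  gamma(0) = 4 * (1 + 0.655294) = 4 * 1.655294 = 6.621176, which rounds to 6.6212.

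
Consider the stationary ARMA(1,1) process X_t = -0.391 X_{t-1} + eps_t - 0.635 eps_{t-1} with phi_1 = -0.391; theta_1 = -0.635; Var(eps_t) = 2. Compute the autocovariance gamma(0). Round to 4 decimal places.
\gamma(0) = 4.4853

Multiply the model equation by X_{t-k} and take expectations. With theta_0 = psi_0 = 1 and psi_j the MA(infinity) weights, this gives
  gamma(k) - sum_i phi_i gamma(k-i) = c_k,
  c_k = sigma^2 * sum_{j=k..q} theta_j psi_{j-k}   (c_k = 0 for k > q),
using gamma(-m) = gamma(m).
psi-weights needed (psi_j = theta_j + sum_i phi_i psi_{j-i}):
  psi_1 = theta_1 + phi_1 = -0.635 + (-0.391) = -1.026
Right-hand sides:
  c_0 = sigma^2 (1 + theta_1 psi_1) = 2 * (1 + (-0.635)(-1.026)) = 2 * 1.65151 = 3.30302
  c_1 = sigma^2 theta_1 = 2 * (-0.635) = -1.27
  c_2 = 0
Equations for k = 0 and k = 1 (AR order 1):
  gamma(0) = phi_1 gamma(1) + c_0
  gamma(1) = phi_1 gamma(0) + c_1
Substituting the second into the first: gamma(0) (1 - phi_1^2) = c_0 + phi_1 c_1, so
  gamma(0) = (c_0 + phi_1 c_1) / (1 - phi_1^2) = (3.30302 + (-0.391)(-1.27)) / (1 - (-0.391)^2) = 3.79959 / 0.847119 = 4.485308.
Therefore gamma(0) = 4.4853 (to 4 decimal places).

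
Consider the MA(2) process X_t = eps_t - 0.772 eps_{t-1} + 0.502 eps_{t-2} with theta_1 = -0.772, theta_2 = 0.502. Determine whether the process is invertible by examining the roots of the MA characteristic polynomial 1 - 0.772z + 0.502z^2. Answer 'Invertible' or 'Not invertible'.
\text{Invertible}

The MA(q) characteristic polynomial is P(z) = 1 - 0.772z + 0.502z^2.
Invertibility requires all roots to lie outside the unit circle, i.e. |z| > 1 for every root.
Set 1 + (-0.772) z + (0.502) z^2 = 0, i.e. a z^2 + b z + c = 0 with a = 0.502, b = -0.772, c = 1.
Discriminant D = b^2 - 4ac = (-0.772)^2 - 4*(0.502)*1 = 0.595984 - (2.008) = -1.412016.
D < 0, so the roots are the complex-conjugate pair z = (-b +/- i sqrt(-D)) / (2a) = 0.7689 +/- 1.1835i.
For a conjugate pair |z|^2 = z * conj(z) = (product of roots) = c/a = 1/(0.502) = 1.992032, so |z| = sqrt(1.992032) = 1.4114 for both roots.
Moduli of all roots: 1.4114, 1.4114.
All moduli strictly greater than 1? Yes.
Verdict: Invertible.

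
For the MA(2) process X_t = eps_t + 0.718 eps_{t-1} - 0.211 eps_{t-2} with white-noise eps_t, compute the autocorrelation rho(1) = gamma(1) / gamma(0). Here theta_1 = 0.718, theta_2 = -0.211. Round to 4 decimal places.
\rho(1) = 0.3631

For an MA(q) process with theta_0 = 1, the autocovariance is
  gamma(k) = sigma^2 * sum_{i=0..q-k} theta_i * theta_{i+k},
and rho(k) = gamma(k) / gamma(0). Sigma^2 cancels.
  numerator   = (1)*(0.718) + (0.718)*(-0.211) = 0.566502.
  denominator = (1)^2 + (0.718)^2 + (-0.211)^2 = 1.560045.
  rho(1) = 0.566502 / 1.560045 = 0.3631.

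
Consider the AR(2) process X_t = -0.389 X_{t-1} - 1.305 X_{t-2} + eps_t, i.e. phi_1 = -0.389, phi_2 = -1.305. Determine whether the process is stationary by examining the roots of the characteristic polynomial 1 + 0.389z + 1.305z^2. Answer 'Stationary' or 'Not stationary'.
\text{Not stationary}

The AR(p) characteristic polynomial is P(z) = 1 + 0.389z + 1.305z^2.
Stationarity requires all roots to lie outside the unit circle, i.e. |z| > 1 for every root.
Set 1 + (0.389) z + (1.305) z^2 = 0, i.e. a z^2 + b z + c = 0 with a = 1.305, b = 0.389, c = 1.
Discriminant D = b^2 - 4ac = (0.389)^2 - 4*(1.305)*1 = 0.151321 - (5.22) = -5.068679.
D < 0, so the roots are the complex-conjugate pair z = (-b +/- i sqrt(-D)) / (2a) = -0.149 +/- 0.8626i.
For a conjugate pair |z|^2 = z * conj(z) = (product of roots) = c/a = 1/(1.305) = 0.766284, so |z| = sqrt(0.766284) = 0.8754 for both roots.
Moduli of all roots: 0.8754, 0.8754.
All moduli strictly greater than 1? No.
Verdict: Not stationary.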